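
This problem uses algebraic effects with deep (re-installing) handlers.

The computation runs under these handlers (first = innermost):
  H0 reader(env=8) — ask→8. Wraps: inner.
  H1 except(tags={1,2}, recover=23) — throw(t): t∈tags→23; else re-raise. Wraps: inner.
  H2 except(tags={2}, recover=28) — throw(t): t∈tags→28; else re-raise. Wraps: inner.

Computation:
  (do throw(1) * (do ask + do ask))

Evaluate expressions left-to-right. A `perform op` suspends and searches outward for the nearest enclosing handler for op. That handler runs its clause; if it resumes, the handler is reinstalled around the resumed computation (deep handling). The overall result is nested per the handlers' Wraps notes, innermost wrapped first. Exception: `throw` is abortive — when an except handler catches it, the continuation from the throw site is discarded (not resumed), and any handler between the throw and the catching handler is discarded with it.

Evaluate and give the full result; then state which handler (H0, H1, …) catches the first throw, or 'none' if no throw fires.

Answer: 23 ; first throw caught by: H1

Step-by-step:
throw(1) @ H1 caught ⇒ 23
H2 returns 23
= 23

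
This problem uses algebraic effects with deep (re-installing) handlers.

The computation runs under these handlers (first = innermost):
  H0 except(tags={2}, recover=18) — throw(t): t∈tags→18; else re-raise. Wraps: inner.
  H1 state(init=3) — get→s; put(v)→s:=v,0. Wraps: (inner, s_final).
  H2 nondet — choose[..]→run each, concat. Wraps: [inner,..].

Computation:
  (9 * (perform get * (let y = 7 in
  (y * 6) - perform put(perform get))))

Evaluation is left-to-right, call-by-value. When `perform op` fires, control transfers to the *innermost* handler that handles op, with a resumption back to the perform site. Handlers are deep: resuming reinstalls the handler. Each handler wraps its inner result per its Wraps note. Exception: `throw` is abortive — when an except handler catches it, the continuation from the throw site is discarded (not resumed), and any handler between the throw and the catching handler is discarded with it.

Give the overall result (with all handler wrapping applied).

Answer: [(1134, 3)]

Step-by-step:
get @ H1 ⇒ 3
get @ H1 ⇒ 3
put(3) @ H1 ⇒ s:=3
H0 returns 1134
H1 returns (1134, 3)
H2 returns [(1134, 3)]
= [(1134, 3)]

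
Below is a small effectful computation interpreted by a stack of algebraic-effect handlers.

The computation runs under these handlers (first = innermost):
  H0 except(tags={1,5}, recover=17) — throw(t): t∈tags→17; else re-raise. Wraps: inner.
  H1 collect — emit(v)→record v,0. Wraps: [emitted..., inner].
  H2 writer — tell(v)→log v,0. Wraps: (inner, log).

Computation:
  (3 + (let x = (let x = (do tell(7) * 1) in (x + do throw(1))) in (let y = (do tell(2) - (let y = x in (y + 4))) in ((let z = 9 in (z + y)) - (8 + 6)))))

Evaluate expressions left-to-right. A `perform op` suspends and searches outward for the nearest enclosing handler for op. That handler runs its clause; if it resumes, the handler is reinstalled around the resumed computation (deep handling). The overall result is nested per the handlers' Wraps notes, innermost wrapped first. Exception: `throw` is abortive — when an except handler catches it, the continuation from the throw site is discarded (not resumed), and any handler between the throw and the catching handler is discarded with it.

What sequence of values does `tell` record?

Answer: (7)

Step-by-step:
tell(7) @ H2 ⇒ log+=7
throw(1) @ H0 caught ⇒ 17
H1 returns [17]
H2 returns ([17], (7))
= ([17], (7))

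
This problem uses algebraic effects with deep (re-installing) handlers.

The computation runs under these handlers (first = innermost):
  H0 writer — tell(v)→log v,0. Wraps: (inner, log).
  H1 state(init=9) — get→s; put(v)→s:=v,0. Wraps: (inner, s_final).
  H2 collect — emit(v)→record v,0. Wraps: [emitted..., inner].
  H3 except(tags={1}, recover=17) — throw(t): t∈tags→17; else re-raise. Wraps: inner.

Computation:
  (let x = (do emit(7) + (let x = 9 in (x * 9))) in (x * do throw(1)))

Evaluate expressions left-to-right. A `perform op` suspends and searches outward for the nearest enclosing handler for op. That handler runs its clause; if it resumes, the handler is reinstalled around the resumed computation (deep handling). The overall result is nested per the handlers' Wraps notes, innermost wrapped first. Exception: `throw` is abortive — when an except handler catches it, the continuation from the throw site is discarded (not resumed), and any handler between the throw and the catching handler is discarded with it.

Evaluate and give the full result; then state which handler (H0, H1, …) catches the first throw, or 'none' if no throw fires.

Step-by-step:
emit(7) @ H2 ⇒ out+=7
throw(1) @ H3 caught ⇒ 17
= 17

Answer: 17 ; first throw caught by: H3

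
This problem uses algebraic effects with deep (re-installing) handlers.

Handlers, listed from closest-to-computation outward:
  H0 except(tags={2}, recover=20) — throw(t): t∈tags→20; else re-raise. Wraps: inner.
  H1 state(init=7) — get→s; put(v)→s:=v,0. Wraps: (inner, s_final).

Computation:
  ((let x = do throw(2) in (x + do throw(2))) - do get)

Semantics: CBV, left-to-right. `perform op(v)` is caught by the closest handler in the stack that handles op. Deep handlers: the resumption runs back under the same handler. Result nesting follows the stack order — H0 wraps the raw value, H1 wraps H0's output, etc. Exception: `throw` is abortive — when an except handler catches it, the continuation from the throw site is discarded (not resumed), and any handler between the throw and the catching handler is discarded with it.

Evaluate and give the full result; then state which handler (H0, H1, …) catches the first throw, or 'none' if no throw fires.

Working:
throw(2) @ H0 caught ⇒ 20
H1 returns (20, 7)
= (20, 7)

Answer: (20, 7) ; first throw caught by: H0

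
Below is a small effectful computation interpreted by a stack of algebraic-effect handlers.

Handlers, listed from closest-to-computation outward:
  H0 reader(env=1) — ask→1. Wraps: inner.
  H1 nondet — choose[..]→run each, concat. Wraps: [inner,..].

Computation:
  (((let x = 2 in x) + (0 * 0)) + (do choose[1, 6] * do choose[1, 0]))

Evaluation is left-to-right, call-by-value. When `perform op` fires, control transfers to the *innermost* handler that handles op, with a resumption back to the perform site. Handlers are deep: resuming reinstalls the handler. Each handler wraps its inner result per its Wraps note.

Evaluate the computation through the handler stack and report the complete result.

Step-by-step:
choose[1, 6] @ H1
  branch[0] choose=1:
    choose[1, 0] @ H1
      branch[0] choose=1:
        H0 returns 3
        H1 returns [3]
      branch[1] choose=0:
        H0 returns 2
        H1 returns [2]
  branch[1] choose=6:
    choose[1, 0] @ H1
      branch[0] choose=1:
        H0 returns 8
        H1 returns [8]
      branch[1] choose=0:
        H0 returns 2
        H1 returns [2]
= [3, 2, 8, 2]

Answer: [3, 2, 8, 2]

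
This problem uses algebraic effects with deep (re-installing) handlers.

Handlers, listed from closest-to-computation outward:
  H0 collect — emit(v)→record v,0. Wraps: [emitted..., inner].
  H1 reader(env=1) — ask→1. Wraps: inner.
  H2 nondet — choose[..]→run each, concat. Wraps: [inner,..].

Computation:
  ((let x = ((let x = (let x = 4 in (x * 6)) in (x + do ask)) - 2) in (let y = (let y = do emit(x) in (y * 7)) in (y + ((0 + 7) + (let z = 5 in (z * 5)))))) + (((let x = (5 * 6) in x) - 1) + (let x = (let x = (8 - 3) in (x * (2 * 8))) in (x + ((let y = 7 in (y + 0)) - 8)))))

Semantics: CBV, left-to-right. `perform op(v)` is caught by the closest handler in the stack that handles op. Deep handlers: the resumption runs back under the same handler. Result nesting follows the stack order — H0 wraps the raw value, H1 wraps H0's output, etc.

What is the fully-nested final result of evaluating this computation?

Answer: [[23, 140]]

Step-by-step:
ask @ H1 ⇒ 1
emit(23) @ H0 ⇒ out+=23
H0 returns [23, 140]
H1 returns [23, 140]
H2 returns [[23, 140]]
= [[23, 140]]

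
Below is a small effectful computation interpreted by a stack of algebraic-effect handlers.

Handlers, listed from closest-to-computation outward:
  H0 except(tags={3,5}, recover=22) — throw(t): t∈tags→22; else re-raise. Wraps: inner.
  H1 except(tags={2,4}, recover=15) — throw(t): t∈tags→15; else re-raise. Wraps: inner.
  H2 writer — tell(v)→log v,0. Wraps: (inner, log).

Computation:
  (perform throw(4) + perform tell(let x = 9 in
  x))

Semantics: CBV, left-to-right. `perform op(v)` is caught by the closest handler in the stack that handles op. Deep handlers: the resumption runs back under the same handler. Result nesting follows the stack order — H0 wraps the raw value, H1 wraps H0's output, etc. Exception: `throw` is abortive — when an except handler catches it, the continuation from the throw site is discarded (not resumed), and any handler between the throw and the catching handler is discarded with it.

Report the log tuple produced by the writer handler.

Answer: ()

Working:
throw(4) @ H0 re-raised
throw(4) @ H1 caught ⇒ 15
H2 returns (15, ())
= (15, ())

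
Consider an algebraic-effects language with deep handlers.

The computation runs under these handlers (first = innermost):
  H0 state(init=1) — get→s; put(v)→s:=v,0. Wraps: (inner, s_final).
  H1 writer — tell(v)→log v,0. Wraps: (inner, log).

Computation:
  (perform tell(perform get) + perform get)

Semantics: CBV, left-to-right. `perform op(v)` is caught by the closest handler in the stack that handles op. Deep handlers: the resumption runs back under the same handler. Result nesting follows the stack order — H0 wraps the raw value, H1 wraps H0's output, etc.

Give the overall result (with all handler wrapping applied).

Answer: ((1, 1), (1))

Evaluation trace:
get @ H0 ⇒ 1
tell(1) @ H1 ⇒ log+=1
get @ H0 ⇒ 1
H0 returns (1, 1)
H1 returns ((1, 1), (1))
= ((1, 1), (1))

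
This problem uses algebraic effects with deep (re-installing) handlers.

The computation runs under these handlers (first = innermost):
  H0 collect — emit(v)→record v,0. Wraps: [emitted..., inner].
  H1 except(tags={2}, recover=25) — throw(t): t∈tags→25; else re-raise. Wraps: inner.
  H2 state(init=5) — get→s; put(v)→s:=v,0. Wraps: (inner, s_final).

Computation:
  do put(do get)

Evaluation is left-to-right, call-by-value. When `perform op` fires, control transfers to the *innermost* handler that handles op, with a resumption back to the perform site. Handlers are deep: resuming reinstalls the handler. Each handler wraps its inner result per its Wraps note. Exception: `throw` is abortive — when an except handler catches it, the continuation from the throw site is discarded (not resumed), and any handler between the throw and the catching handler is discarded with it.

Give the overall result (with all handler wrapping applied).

Step-by-step:
get @ H2 ⇒ 5
put(5) @ H2 ⇒ s:=5
H0 returns [0]
H1 returns [0]
H2 returns ([0], 5)
= ([0], 5)

Answer: ([0], 5)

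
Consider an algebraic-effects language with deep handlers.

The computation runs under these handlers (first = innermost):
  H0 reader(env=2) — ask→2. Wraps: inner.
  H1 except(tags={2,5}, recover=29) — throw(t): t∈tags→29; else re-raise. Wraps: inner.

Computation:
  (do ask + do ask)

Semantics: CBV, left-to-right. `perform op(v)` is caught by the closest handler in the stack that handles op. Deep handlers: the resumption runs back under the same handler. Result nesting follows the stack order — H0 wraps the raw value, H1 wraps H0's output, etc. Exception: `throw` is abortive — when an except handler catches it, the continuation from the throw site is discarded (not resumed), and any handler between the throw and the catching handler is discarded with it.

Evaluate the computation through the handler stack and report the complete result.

Answer: 4

Evaluation trace:
ask @ H0 ⇒ 2
ask @ H0 ⇒ 2
H0 returns 4
H1 returns 4
= 4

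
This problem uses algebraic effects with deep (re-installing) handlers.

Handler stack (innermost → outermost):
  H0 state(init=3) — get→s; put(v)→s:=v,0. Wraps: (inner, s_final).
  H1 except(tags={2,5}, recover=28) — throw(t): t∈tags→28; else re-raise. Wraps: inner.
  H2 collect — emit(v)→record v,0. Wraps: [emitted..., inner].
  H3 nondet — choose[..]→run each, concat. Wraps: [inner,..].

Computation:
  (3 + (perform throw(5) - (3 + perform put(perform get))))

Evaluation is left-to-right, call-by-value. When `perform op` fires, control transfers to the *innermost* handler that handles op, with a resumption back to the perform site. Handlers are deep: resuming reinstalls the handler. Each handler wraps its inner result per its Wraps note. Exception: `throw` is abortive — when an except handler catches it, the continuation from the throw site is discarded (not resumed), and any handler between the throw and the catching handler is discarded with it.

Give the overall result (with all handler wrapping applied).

Answer: [[28]]

Step-by-step:
throw(5) @ H1 caught ⇒ 28
H2 returns [28]
H3 returns [[28]]
= [[28]]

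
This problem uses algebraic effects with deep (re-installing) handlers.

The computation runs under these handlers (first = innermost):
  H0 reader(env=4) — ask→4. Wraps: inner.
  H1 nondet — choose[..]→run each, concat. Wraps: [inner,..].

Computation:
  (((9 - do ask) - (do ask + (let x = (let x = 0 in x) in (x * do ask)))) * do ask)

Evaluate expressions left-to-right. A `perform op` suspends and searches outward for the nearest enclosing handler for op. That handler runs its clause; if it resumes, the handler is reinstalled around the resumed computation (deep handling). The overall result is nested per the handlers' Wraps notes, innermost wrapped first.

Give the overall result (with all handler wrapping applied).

Answer: [4]

Working:
ask @ H0 ⇒ 4
ask @ H0 ⇒ 4
ask @ H0 ⇒ 4
ask @ H0 ⇒ 4
H0 returns 4
H1 returns [4]
= [4]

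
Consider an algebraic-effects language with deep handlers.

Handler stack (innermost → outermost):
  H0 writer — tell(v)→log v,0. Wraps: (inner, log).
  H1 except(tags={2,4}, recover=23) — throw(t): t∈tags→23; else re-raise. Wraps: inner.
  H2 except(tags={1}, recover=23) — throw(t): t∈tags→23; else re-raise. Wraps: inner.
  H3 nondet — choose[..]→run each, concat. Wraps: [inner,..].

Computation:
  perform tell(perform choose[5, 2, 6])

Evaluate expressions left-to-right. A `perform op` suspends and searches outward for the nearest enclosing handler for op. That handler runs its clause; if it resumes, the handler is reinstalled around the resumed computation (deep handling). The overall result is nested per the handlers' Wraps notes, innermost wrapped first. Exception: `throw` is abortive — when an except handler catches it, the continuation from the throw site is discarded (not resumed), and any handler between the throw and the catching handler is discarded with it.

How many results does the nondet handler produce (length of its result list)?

Evaluation trace:
choose[5, 2, 6] @ H3
  branch[0] choose=5:
    tell(5) @ H0 ⇒ log+=5
    H0 returns (0, (5))
    H1 returns (0, (5))
    H2 returns (0, (5))
    H3 returns [(0, (5))]
  branch[1] choose=2:
    tell(2) @ H0 ⇒ log+=2
    H0 returns (0, (2))
    H1 returns (0, (2))
    H2 returns (0, (2))
    H3 returns [(0, (2))]
  branch[2] choose=6:
    tell(6) @ H0 ⇒ log+=6
    H0 returns (0, (6))
    H1 returns (0, (6))
    H2 returns (0, (6))
    H3 returns [(0, (6))]
= [(0, (5)), (0, (2)), (0, (6))]

Answer: 3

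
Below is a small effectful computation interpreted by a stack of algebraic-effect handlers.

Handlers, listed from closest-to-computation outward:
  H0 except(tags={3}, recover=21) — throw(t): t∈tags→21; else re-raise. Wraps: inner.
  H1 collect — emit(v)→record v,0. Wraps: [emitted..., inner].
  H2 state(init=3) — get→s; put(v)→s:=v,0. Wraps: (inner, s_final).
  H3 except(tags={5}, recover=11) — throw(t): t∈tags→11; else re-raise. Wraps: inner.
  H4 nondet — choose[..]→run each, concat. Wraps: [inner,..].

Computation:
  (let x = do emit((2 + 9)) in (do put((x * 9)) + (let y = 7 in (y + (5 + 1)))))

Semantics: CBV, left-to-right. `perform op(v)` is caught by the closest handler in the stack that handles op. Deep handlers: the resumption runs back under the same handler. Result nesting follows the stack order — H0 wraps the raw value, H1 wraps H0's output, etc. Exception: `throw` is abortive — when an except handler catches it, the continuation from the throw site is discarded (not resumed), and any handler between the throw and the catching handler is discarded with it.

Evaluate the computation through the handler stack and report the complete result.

Answer: [([11, 13], 0)]

Working:
emit(11) @ H1 ⇒ out+=11
put(0) @ H2 ⇒ s:=0
H0 returns 13
H1 returns [11, 13]
H2 returns ([11, 13], 0)
H3 returns ([11, 13], 0)
H4 returns [([11, 13], 0)]
= [([11, 13], 0)]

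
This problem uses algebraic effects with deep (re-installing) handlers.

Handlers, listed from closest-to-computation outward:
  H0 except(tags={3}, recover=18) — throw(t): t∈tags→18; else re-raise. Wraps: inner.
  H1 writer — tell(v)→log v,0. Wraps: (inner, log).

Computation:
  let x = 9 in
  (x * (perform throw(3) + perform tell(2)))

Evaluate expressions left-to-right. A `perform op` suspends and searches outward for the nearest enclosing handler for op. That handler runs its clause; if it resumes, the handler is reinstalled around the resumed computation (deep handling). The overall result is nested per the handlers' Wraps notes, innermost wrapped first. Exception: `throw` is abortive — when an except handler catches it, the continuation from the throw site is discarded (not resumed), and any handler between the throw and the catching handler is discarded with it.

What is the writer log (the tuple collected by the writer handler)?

Step-by-step:
throw(3) @ H0 caught ⇒ 18
H1 returns (18, ())
= (18, ())

Answer: ()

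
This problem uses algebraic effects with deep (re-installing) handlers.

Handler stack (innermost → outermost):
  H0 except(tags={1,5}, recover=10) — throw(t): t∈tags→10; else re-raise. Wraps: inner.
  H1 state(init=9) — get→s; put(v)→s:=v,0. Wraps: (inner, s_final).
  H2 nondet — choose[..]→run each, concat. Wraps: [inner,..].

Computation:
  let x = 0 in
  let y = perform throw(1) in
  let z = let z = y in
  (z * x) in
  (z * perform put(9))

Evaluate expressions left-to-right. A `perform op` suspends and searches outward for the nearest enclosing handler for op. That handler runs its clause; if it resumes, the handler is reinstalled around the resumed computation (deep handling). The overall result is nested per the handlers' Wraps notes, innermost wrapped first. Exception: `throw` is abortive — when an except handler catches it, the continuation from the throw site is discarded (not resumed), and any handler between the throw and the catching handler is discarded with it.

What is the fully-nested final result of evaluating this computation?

Evaluation trace:
throw(1) @ H0 caught ⇒ 10
H1 returns (10, 9)
H2 returns [(10, 9)]
= [(10, 9)]

Answer: [(10, 9)]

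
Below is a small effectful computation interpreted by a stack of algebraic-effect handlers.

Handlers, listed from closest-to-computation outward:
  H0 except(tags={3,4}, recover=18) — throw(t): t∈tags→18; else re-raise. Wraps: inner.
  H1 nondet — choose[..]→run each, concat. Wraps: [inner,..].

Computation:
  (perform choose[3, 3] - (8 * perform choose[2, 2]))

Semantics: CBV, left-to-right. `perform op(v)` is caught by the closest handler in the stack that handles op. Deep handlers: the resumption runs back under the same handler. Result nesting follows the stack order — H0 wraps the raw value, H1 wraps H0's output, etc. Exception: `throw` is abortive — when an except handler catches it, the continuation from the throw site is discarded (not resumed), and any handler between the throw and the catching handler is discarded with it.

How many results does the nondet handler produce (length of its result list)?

Answer: 4

Evaluation trace:
choose[3, 3] @ H1
  branch[0] choose=3:
    choose[2, 2] @ H1
      branch[0] choose=2:
        H0 returns -13
        H1 returns [-13]
      branch[1] choose=2:
        H0 returns -13
        H1 returns [-13]
  branch[1] choose=3:
    choose[2, 2] @ H1
      branch[0] choose=2:
        H0 returns -13
        H1 returns [-13]
      branch[1] choose=2:
        H0 returns -13
        H1 returns [-13]
= [-13, -13, -13, -13]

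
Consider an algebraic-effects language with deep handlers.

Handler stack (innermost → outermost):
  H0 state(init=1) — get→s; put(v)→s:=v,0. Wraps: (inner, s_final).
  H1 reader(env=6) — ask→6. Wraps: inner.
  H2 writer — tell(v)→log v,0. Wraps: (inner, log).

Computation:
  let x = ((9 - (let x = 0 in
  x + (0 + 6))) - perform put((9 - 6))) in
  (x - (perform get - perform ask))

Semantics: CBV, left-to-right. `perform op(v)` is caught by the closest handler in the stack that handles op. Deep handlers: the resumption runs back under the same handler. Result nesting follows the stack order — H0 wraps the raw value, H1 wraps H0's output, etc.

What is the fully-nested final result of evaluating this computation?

Evaluation trace:
put(3) @ H0 ⇒ s:=3
get @ H0 ⇒ 3
ask @ H1 ⇒ 6
H0 returns (6, 3)
H1 returns (6, 3)
H2 returns ((6, 3), ())
= ((6, 3), ())

Answer: ((6, 3), ())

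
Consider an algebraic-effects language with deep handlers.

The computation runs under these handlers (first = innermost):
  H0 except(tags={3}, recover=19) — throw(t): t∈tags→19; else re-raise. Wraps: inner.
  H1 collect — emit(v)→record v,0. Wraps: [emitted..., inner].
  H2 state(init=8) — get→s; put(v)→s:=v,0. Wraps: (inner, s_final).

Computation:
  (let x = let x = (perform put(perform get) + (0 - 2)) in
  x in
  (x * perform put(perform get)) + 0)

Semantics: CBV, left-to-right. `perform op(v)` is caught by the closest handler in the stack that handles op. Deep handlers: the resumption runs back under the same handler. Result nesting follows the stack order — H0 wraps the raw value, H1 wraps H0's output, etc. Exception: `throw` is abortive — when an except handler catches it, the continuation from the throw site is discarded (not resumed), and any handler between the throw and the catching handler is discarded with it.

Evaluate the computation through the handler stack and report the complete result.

Working:
get @ H2 ⇒ 8
put(8) @ H2 ⇒ s:=8
get @ H2 ⇒ 8
put(8) @ H2 ⇒ s:=8
H0 returns 0
H1 returns [0]
H2 returns ([0], 8)
= ([0], 8)

Answer: ([0], 8)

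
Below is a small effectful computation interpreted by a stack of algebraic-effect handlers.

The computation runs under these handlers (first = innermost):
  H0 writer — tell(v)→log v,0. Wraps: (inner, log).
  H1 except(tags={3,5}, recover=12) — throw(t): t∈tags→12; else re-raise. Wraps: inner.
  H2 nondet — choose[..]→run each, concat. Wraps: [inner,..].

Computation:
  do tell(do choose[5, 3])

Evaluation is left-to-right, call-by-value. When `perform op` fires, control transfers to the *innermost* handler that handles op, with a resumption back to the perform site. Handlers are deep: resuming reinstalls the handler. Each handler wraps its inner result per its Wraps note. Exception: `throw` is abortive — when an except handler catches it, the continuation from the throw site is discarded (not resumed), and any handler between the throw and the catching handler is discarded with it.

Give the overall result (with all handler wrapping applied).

Answer: [(0, (5)), (0, (3))]

Step-by-step:
choose[5, 3] @ H2
  branch[0] choose=5:
    tell(5) @ H0 ⇒ log+=5
    H0 returns (0, (5))
    H1 returns (0, (5))
    H2 returns [(0, (5))]
  branch[1] choose=3:
    tell(3) @ H0 ⇒ log+=3
    H0 returns (0, (3))
    H1 returns (0, (3))
    H2 returns [(0, (3))]
= [(0, (5)), (0, (3))]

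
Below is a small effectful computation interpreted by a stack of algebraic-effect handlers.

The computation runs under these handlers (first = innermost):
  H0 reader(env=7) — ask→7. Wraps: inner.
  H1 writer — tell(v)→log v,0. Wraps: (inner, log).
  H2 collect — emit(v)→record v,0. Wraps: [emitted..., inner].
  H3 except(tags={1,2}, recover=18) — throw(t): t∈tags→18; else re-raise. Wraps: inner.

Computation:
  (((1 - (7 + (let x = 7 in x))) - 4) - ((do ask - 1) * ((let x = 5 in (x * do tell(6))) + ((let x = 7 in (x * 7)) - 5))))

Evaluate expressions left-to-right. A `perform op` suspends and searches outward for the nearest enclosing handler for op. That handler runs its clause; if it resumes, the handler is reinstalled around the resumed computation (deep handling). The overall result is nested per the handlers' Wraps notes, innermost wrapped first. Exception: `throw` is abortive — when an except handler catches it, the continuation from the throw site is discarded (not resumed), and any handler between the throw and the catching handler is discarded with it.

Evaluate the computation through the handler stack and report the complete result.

Answer: [(-281, (6))]

Working:
ask @ H0 ⇒ 7
tell(6) @ H1 ⇒ log+=6
H0 returns -281
H1 returns (-281, (6))
H2 returns [(-281, (6))]
H3 returns [(-281, (6))]
= [(-281, (6))]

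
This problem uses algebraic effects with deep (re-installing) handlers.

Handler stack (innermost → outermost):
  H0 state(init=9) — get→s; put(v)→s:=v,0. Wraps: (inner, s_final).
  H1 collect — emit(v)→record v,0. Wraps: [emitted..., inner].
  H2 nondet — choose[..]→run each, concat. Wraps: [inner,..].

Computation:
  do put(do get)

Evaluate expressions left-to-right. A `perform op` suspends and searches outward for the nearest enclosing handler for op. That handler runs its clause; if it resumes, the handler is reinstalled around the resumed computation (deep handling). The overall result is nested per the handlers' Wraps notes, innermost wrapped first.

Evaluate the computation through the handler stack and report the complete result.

Answer: [[(0, 9)]]

Evaluation trace:
get @ H0 ⇒ 9
put(9) @ H0 ⇒ s:=9
H0 returns (0, 9)
H1 returns [(0, 9)]
H2 returns [[(0, 9)]]
= [[(0, 9)]]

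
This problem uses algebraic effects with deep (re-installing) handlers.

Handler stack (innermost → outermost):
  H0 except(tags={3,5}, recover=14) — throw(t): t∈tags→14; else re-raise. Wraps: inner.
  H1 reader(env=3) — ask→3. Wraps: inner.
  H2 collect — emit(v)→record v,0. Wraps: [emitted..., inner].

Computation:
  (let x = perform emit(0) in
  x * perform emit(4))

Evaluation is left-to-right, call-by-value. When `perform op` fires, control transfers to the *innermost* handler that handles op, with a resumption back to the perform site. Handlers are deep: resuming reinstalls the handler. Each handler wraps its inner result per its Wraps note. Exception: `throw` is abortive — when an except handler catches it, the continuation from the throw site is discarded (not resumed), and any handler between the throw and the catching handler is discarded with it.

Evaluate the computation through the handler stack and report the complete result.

Working:
emit(0) @ H2 ⇒ out+=0
emit(4) @ H2 ⇒ out+=4
H0 returns 0
H1 returns 0
H2 returns [0, 4, 0]
= [0, 4, 0]

Answer: [0, 4, 0]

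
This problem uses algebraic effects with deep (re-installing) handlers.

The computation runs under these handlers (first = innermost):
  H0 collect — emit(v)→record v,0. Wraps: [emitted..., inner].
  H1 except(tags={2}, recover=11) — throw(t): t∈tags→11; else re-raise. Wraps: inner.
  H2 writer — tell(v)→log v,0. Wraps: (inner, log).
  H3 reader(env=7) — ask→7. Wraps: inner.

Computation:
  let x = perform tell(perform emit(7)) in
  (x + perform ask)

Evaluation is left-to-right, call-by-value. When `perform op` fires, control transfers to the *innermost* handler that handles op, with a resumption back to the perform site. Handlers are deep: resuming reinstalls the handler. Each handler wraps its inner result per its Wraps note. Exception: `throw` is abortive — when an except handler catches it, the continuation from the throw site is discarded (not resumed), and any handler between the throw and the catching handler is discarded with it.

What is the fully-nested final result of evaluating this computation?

Answer: ([7, 7], (0))

Evaluation trace:
emit(7) @ H0 ⇒ out+=7
tell(0) @ H2 ⇒ log+=0
ask @ H3 ⇒ 7
H0 returns [7, 7]
H1 returns [7, 7]
H2 returns ([7, 7], (0))
H3 returns ([7, 7], (0))
= ([7, 7], (0))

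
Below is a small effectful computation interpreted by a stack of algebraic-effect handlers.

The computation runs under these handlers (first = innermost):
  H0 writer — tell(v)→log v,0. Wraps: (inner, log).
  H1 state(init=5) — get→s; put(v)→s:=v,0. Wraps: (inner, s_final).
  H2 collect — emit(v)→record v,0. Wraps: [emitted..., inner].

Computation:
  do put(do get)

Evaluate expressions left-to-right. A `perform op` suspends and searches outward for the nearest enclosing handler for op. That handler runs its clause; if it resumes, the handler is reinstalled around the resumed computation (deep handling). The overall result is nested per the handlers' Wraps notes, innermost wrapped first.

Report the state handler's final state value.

Step-by-step:
get @ H1 ⇒ 5
put(5) @ H1 ⇒ s:=5
H0 returns (0, ())
H1 returns ((0, ()), 5)
H2 returns [((0, ()), 5)]
= [((0, ()), 5)]

Answer: 5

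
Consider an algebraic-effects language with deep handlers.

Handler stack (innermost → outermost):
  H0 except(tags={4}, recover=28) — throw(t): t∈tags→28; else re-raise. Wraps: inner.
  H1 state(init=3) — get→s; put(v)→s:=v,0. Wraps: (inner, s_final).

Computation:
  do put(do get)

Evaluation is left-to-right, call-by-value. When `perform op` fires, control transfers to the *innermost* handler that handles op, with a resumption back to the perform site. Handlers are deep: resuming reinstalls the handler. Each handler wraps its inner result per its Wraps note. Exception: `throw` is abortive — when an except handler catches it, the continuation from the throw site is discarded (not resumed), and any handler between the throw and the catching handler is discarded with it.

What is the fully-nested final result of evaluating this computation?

Answer: (0, 3)

Evaluation trace:
get @ H1 ⇒ 3
put(3) @ H1 ⇒ s:=3
H0 returns 0
H1 returns (0, 3)
= (0, 3)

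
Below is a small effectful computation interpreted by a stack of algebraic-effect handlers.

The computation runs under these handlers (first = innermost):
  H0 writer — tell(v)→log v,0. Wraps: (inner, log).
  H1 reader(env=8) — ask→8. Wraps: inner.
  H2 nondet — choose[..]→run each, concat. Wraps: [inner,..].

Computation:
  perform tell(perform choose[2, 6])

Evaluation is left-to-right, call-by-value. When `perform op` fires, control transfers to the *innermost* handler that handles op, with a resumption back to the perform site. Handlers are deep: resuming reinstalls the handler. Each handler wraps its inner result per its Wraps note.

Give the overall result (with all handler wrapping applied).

Answer: [(0, (2)), (0, (6))]

Working:
choose[2, 6] @ H2
  branch[0] choose=2:
    tell(2) @ H0 ⇒ log+=2
    H0 returns (0, (2))
    H1 returns (0, (2))
    H2 returns [(0, (2))]
  branch[1] choose=6:
    tell(6) @ H0 ⇒ log+=6
    H0 returns (0, (6))
    H1 returns (0, (6))
    H2 returns [(0, (6))]
= [(0, (2)), (0, (6))]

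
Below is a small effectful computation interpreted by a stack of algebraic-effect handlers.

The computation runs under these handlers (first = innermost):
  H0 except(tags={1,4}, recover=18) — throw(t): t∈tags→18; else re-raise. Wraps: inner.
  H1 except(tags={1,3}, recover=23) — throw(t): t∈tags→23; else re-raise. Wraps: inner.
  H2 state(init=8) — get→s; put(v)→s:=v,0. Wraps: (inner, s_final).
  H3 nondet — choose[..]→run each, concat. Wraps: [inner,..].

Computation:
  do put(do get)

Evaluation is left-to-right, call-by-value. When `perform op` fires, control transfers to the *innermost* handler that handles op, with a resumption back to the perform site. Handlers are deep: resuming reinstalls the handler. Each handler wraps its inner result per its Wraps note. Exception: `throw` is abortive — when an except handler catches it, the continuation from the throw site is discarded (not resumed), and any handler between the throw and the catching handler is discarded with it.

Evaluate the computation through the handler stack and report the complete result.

Step-by-step:
get @ H2 ⇒ 8
put(8) @ H2 ⇒ s:=8
H0 returns 0
H1 returns 0
H2 returns (0, 8)
H3 returns [(0, 8)]
= [(0, 8)]

Answer: [(0, 8)]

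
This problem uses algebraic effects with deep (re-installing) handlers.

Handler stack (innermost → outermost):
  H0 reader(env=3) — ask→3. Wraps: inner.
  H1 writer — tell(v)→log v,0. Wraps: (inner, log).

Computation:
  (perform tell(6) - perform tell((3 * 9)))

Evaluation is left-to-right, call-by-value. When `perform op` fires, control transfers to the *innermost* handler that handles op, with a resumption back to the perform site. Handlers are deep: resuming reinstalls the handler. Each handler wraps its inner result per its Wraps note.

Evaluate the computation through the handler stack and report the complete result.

Working:
tell(6) @ H1 ⇒ log+=6
tell(27) @ H1 ⇒ log+=27
H0 returns 0
H1 returns (0, (6, 27))
= (0, (6, 27))

Answer: (0, (6, 27))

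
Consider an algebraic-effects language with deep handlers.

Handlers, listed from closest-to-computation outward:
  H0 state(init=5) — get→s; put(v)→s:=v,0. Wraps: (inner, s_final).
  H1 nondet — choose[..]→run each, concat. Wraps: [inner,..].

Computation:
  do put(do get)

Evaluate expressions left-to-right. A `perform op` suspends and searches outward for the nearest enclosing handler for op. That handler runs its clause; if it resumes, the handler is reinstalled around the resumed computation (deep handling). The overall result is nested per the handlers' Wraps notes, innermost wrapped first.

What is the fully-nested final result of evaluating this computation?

Evaluation trace:
get @ H0 ⇒ 5
put(5) @ H0 ⇒ s:=5
H0 returns (0, 5)
H1 returns [(0, 5)]
= [(0, 5)]

Answer: [(0, 5)]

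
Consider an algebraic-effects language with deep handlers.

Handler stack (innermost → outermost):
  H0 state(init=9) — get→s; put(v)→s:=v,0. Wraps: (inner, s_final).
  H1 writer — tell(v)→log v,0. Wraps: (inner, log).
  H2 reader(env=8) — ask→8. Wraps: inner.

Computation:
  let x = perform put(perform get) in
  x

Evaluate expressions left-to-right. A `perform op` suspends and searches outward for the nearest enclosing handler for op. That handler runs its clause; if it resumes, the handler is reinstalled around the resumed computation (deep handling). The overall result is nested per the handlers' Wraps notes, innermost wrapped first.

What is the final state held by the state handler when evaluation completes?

Step-by-step:
get @ H0 ⇒ 9
put(9) @ H0 ⇒ s:=9
H0 returns (0, 9)
H1 returns ((0, 9), ())
H2 returns ((0, 9), ())
= ((0, 9), ())

Answer: 9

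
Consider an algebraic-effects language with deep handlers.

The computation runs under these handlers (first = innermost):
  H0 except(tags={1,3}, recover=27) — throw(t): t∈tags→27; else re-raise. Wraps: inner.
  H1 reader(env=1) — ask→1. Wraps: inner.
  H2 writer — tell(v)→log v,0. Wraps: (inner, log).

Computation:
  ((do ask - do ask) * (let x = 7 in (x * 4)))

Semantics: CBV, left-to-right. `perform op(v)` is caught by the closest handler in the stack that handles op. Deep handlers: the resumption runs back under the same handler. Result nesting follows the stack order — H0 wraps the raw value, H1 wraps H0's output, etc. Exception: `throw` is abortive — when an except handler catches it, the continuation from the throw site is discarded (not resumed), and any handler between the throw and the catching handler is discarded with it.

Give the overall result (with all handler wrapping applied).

Answer: (0, ())

Working:
ask @ H1 ⇒ 1
ask @ H1 ⇒ 1
H0 returns 0
H1 returns 0
H2 returns (0, ())
= (0, ())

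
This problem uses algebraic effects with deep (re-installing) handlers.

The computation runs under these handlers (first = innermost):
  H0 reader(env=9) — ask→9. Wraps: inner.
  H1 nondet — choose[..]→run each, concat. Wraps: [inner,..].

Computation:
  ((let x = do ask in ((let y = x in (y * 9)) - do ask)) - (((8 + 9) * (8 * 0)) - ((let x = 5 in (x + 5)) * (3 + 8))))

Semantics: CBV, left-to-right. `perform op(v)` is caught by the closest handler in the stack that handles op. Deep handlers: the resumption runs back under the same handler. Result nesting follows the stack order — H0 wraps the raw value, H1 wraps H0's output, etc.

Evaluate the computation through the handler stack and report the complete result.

Evaluation trace:
ask @ H0 ⇒ 9
ask @ H0 ⇒ 9
H0 returns 182
H1 returns [182]
= [182]

Answer: [182]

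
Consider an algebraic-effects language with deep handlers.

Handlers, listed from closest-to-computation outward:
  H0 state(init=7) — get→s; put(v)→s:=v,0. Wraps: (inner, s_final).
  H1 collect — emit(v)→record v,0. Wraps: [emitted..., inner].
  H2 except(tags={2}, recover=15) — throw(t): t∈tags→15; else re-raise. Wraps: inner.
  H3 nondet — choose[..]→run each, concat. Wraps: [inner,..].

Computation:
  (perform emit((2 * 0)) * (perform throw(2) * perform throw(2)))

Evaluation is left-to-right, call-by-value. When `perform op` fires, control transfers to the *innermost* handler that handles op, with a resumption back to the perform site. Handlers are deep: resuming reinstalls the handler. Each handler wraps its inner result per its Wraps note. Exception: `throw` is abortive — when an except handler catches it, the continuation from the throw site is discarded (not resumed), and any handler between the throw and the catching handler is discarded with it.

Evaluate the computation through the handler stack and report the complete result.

Answer: [15]

Step-by-step:
emit(0) @ H1 ⇒ out+=0
throw(2) @ H2 caught ⇒ 15
H3 returns [15]
= [15]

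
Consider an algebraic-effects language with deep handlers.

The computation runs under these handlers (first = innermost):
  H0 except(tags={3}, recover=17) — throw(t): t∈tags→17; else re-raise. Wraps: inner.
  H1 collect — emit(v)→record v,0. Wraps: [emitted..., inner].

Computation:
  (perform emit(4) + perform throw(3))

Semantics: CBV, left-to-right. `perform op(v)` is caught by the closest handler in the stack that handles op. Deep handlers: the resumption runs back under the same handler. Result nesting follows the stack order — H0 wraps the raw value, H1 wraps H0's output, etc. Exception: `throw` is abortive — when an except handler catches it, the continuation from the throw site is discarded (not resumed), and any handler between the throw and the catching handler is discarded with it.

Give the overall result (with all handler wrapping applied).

Working:
emit(4) @ H1 ⇒ out+=4
throw(3) @ H0 caught ⇒ 17
H1 returns [4, 17]
= [4, 17]

Answer: [4, 17]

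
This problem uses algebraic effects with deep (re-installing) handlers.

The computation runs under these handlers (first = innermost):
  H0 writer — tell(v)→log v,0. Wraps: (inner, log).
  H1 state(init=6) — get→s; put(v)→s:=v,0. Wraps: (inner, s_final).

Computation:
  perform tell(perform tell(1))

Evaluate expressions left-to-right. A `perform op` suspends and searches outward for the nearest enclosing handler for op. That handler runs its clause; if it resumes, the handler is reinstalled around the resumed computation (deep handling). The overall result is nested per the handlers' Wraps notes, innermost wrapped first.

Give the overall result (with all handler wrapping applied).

Step-by-step:
tell(1) @ H0 ⇒ log+=1
tell(0) @ H0 ⇒ log+=0
H0 returns (0, (1, 0))
H1 returns ((0, (1, 0)), 6)
= ((0, (1, 0)), 6)

Answer: ((0, (1, 0)), 6)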